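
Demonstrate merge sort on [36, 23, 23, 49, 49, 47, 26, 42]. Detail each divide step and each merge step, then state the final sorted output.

Merge sort trace:

Split: [36, 23, 23, 49, 49, 47, 26, 42] -> [36, 23, 23, 49] and [49, 47, 26, 42]
  Split: [36, 23, 23, 49] -> [36, 23] and [23, 49]
    Split: [36, 23] -> [36] and [23]
    Merge: [36] + [23] -> [23, 36]
    Split: [23, 49] -> [23] and [49]
    Merge: [23] + [49] -> [23, 49]
  Merge: [23, 36] + [23, 49] -> [23, 23, 36, 49]
  Split: [49, 47, 26, 42] -> [49, 47] and [26, 42]
    Split: [49, 47] -> [49] and [47]
    Merge: [49] + [47] -> [47, 49]
    Split: [26, 42] -> [26] and [42]
    Merge: [26] + [42] -> [26, 42]
  Merge: [47, 49] + [26, 42] -> [26, 42, 47, 49]
Merge: [23, 23, 36, 49] + [26, 42, 47, 49] -> [23, 23, 26, 36, 42, 47, 49, 49]

Final sorted array: [23, 23, 26, 36, 42, 47, 49, 49]

The merge sort proceeds by recursively splitting the array and merging sorted halves.
After all merges, the sorted array is [23, 23, 26, 36, 42, 47, 49, 49].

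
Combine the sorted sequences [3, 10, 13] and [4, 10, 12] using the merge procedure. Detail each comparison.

Merging process:

Compare 3 vs 4: take 3 from left. Merged: [3]
Compare 10 vs 4: take 4 from right. Merged: [3, 4]
Compare 10 vs 10: take 10 from left. Merged: [3, 4, 10]
Compare 13 vs 10: take 10 from right. Merged: [3, 4, 10, 10]
Compare 13 vs 12: take 12 from right. Merged: [3, 4, 10, 10, 12]
Append remaining from left: [13]. Merged: [3, 4, 10, 10, 12, 13]

Final merged array: [3, 4, 10, 10, 12, 13]
Total comparisons: 5

The merged array is [3, 4, 10, 10, 12, 13], requiring 5 comparisons. The merge step runs in O(n) time where n is the total number of elements.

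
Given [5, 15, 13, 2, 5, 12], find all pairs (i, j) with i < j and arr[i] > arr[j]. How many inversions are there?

Finding inversions in [5, 15, 13, 2, 5, 12]:

(0, 3): arr[0]=5 > arr[3]=2
(1, 2): arr[1]=15 > arr[2]=13
(1, 3): arr[1]=15 > arr[3]=2
(1, 4): arr[1]=15 > arr[4]=5
(1, 5): arr[1]=15 > arr[5]=12
(2, 3): arr[2]=13 > arr[3]=2
(2, 4): arr[2]=13 > arr[4]=5
(2, 5): arr[2]=13 > arr[5]=12

Total inversions: 8

The array has 8 inversion(s): (0,3), (1,2), (1,3), (1,4), (1,5), (2,3), (2,4), (2,5). Each pair (i,j) satisfies i < j and arr[i] > arr[j].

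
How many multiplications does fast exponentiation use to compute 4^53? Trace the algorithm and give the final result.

Computing 4^53 by squaring (build up from 4^1; each line after the first costs one multiplication):

4^1 = 4
4^2 = (4^1)^2 = 4^2 = 16
4^3 = 4 * 4^2 = 4 * 16 = 64
4^6 = (4^3)^2 = 64^2 = 4096
4^12 = (4^6)^2 = 4096^2 = 16777216
4^13 = 4 * 4^12 = 4 * 16777216 = 67108864
4^26 = (4^13)^2 = 67108864^2 = 4503599627370496
4^52 = (4^26)^2 = 4503599627370496^2 = 20282409603651670423947251286016
4^53 = 4 * 4^52 = 4 * 20282409603651670423947251286016 = 81129638414606681695789005144064

Result: 81129638414606681695789005144064
Multiplications needed: 8 (8 lines after 4^1)

4^53 = 81129638414606681695789005144064. Using exponentiation by squaring, this requires 8 multiplications. The key idea: if the exponent is even, square the half-power; if odd, multiply by the base once.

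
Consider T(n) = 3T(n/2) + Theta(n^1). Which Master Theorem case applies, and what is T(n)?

Master Theorem for T(n) = 3T(n/2) + O(n^1):

a = 3, b = 2, c = 1
log_b(a) = log_2(3) = 1.5850

Case 1: c = 1 < log_2(3) = 1.5850
T(n) = O(n^(log_2 3))

For T(n) = 3T(n/2) + O(n^1): log_2(3) = 1.5850. This is Case 1 of the Master Theorem (c < log_b(a), work dominated by leaves), giving O(n^(log_2 3)).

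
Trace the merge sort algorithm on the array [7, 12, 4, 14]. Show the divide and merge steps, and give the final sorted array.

Merge sort trace:

Split: [7, 12, 4, 14] -> [7, 12] and [4, 14]
  Split: [7, 12] -> [7] and [12]
  Merge: [7] + [12] -> [7, 12]
  Split: [4, 14] -> [4] and [14]
  Merge: [4] + [14] -> [4, 14]
Merge: [7, 12] + [4, 14] -> [4, 7, 12, 14]

Final sorted array: [4, 7, 12, 14]

The merge sort proceeds by recursively splitting the array and merging sorted halves.
After all merges, the sorted array is [4, 7, 12, 14].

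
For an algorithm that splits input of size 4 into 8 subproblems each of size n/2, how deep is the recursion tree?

For divide and conquer with division factor 2:

Problem sizes at each level:
Level 0: 4
Level 1: 2
Level 2: 1

The root is level 0 and the size-1 base case is level 2 (the tree spans levels 0 through 2, i.e. 3 levels counting the root), so the depth is the number of divisions: log_2(4) = 2

The recursion tree depth is log_2(4) = 2. At each level, the problem size is divided by 2, so it takes 2 divisions to reduce to a base case of size 1. The algorithm makes 8 recursive calls at each level.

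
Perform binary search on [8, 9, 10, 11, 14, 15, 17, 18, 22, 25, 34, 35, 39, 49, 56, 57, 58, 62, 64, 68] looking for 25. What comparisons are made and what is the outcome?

Binary search for 25 in [8, 9, 10, 11, 14, 15, 17, 18, 22, 25, 34, 35, 39, 49, 56, 57, 58, 62, 64, 68]:

lo=0, hi=19, mid=9, arr[mid]=25 -> Found target at index 9!

Binary search finds 25 at index 9 after 1 comparisons. The search repeatedly halves the search space by comparing with the middle element.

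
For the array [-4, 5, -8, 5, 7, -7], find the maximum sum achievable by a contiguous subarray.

Using Kadane's algorithm on [-4, 5, -8, 5, 7, -7]:

Scanning through the array:
Position 1 (value 5): max_ending_here = 5, max_so_far = 5
Position 2 (value -8): max_ending_here = -3, max_so_far = 5
Position 3 (value 5): max_ending_here = 5, max_so_far = 5
Position 4 (value 7): max_ending_here = 12, max_so_far = 12
Position 5 (value -7): max_ending_here = 5, max_so_far = 12

Maximum subarray: [5, 7]
Maximum sum: 12

The maximum subarray is [5, 7] with sum 12. This subarray runs from index 3 to index 4.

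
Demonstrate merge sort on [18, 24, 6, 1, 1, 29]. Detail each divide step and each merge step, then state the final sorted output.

Merge sort trace:

Split: [18, 24, 6, 1, 1, 29] -> [18, 24, 6] and [1, 1, 29]
  Split: [18, 24, 6] -> [18] and [24, 6]
    Split: [24, 6] -> [24] and [6]
    Merge: [24] + [6] -> [6, 24]
  Merge: [18] + [6, 24] -> [6, 18, 24]
  Split: [1, 1, 29] -> [1] and [1, 29]
    Split: [1, 29] -> [1] and [29]
    Merge: [1] + [29] -> [1, 29]
  Merge: [1] + [1, 29] -> [1, 1, 29]
Merge: [6, 18, 24] + [1, 1, 29] -> [1, 1, 6, 18, 24, 29]

Final sorted array: [1, 1, 6, 18, 24, 29]

The merge sort proceeds by recursively splitting the array and merging sorted halves.
After all merges, the sorted array is [1, 1, 6, 18, 24, 29].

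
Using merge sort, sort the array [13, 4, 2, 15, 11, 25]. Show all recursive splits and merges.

Merge sort trace:

Split: [13, 4, 2, 15, 11, 25] -> [13, 4, 2] and [15, 11, 25]
  Split: [13, 4, 2] -> [13] and [4, 2]
    Split: [4, 2] -> [4] and [2]
    Merge: [4] + [2] -> [2, 4]
  Merge: [13] + [2, 4] -> [2, 4, 13]
  Split: [15, 11, 25] -> [15] and [11, 25]
    Split: [11, 25] -> [11] and [25]
    Merge: [11] + [25] -> [11, 25]
  Merge: [15] + [11, 25] -> [11, 15, 25]
Merge: [2, 4, 13] + [11, 15, 25] -> [2, 4, 11, 13, 15, 25]

Final sorted array: [2, 4, 11, 13, 15, 25]

The merge sort proceeds by recursively splitting the array and merging sorted halves.
After all merges, the sorted array is [2, 4, 11, 13, 15, 25].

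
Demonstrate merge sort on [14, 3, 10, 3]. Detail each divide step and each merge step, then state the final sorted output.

Merge sort trace:

Split: [14, 3, 10, 3] -> [14, 3] and [10, 3]
  Split: [14, 3] -> [14] and [3]
  Merge: [14] + [3] -> [3, 14]
  Split: [10, 3] -> [10] and [3]
  Merge: [10] + [3] -> [3, 10]
Merge: [3, 14] + [3, 10] -> [3, 3, 10, 14]

Final sorted array: [3, 3, 10, 14]

The merge sort proceeds by recursively splitting the array and merging sorted halves.
After all merges, the sorted array is [3, 3, 10, 14].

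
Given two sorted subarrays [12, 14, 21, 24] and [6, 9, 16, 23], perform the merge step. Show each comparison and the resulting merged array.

Merging process:

Compare 12 vs 6: take 6 from right. Merged: [6]
Compare 12 vs 9: take 9 from right. Merged: [6, 9]
Compare 12 vs 16: take 12 from left. Merged: [6, 9, 12]
Compare 14 vs 16: take 14 from left. Merged: [6, 9, 12, 14]
Compare 21 vs 16: take 16 from right. Merged: [6, 9, 12, 14, 16]
Compare 21 vs 23: take 21 from left. Merged: [6, 9, 12, 14, 16, 21]
Compare 24 vs 23: take 23 from right. Merged: [6, 9, 12, 14, 16, 21, 23]
Append remaining from left: [24]. Merged: [6, 9, 12, 14, 16, 21, 23, 24]

Final merged array: [6, 9, 12, 14, 16, 21, 23, 24]
Total comparisons: 7

The merged array is [6, 9, 12, 14, 16, 21, 23, 24], requiring 7 comparisons. The merge step runs in O(n) time where n is the total number of elements.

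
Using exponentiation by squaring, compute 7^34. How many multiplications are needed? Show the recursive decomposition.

Computing 7^34 by squaring (build up from 7^1; each line after the first costs one multiplication):

7^1 = 7
7^2 = (7^1)^2 = 7^2 = 49
7^4 = (7^2)^2 = 49^2 = 2401
7^8 = (7^4)^2 = 2401^2 = 5764801
7^16 = (7^8)^2 = 5764801^2 = 33232930569601
7^17 = 7 * 7^16 = 7 * 33232930569601 = 232630513987207
7^34 = (7^17)^2 = 232630513987207^2 = 54116956037952111668959660849

Result: 54116956037952111668959660849
Multiplications needed: 6 (6 lines after 7^1)

7^34 = 54116956037952111668959660849. Using exponentiation by squaring, this requires 6 multiplications. The key idea: if the exponent is even, square the half-power; if odd, multiply by the base once.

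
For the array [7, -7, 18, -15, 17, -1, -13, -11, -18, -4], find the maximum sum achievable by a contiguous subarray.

Using Kadane's algorithm on [7, -7, 18, -15, 17, -1, -13, -11, -18, -4]:

Scanning through the array:
Position 1 (value -7): max_ending_here = 0, max_so_far = 7
Position 2 (value 18): max_ending_here = 18, max_so_far = 18
Position 3 (value -15): max_ending_here = 3, max_so_far = 18
Position 4 (value 17): max_ending_here = 20, max_so_far = 20
Position 5 (value -1): max_ending_here = 19, max_so_far = 20
Position 6 (value -13): max_ending_here = 6, max_so_far = 20
Position 7 (value -11): max_ending_here = -5, max_so_far = 20
Position 8 (value -18): max_ending_here = -18, max_so_far = 20
Position 9 (value -4): max_ending_here = -4, max_so_far = 20

Maximum subarray: [7, -7, 18, -15, 17]
Maximum sum: 20

The maximum subarray is [7, -7, 18, -15, 17] with sum 20. This subarray runs from index 0 to index 4.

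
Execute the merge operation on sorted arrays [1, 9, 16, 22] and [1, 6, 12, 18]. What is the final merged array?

Merging process:

Compare 1 vs 1: take 1 from left. Merged: [1]
Compare 9 vs 1: take 1 from right. Merged: [1, 1]
Compare 9 vs 6: take 6 from right. Merged: [1, 1, 6]
Compare 9 vs 12: take 9 from left. Merged: [1, 1, 6, 9]
Compare 16 vs 12: take 12 from right. Merged: [1, 1, 6, 9, 12]
Compare 16 vs 18: take 16 from left. Merged: [1, 1, 6, 9, 12, 16]
Compare 22 vs 18: take 18 from right. Merged: [1, 1, 6, 9, 12, 16, 18]
Append remaining from left: [22]. Merged: [1, 1, 6, 9, 12, 16, 18, 22]

Final merged array: [1, 1, 6, 9, 12, 16, 18, 22]
Total comparisons: 7

The merged array is [1, 1, 6, 9, 12, 16, 18, 22], requiring 7 comparisons. The merge step runs in O(n) time where n is the total number of elements.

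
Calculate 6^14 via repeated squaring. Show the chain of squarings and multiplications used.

Computing 6^14 by squaring (build up from 6^1; each line after the first costs one multiplication):

6^1 = 6
6^2 = (6^1)^2 = 6^2 = 36
6^3 = 6 * 6^2 = 6 * 36 = 216
6^6 = (6^3)^2 = 216^2 = 46656
6^7 = 6 * 6^6 = 6 * 46656 = 279936
6^14 = (6^7)^2 = 279936^2 = 78364164096

Result: 78364164096
Multiplications needed: 5 (5 lines after 6^1)

6^14 = 78364164096. Using exponentiation by squaring, this requires 5 multiplications. The key idea: if the exponent is even, square the half-power; if odd, multiply by the base once.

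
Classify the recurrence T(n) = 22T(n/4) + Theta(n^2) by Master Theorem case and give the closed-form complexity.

Master Theorem for T(n) = 22T(n/4) + O(n^2):

a = 22, b = 4, c = 2
log_b(a) = log_4(22) = 2.2297

Case 1: c = 2 < log_4(22) = 2.2297
T(n) = O(n^(log_4 22))

For T(n) = 22T(n/4) + O(n^2): log_4(22) = 2.2297. This is Case 1 of the Master Theorem (c < log_b(a), work dominated by leaves), giving O(n^(log_4 22)).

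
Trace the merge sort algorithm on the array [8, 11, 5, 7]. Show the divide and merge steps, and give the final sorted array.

Merge sort trace:

Split: [8, 11, 5, 7] -> [8, 11] and [5, 7]
  Split: [8, 11] -> [8] and [11]
  Merge: [8] + [11] -> [8, 11]
  Split: [5, 7] -> [5] and [7]
  Merge: [5] + [7] -> [5, 7]
Merge: [8, 11] + [5, 7] -> [5, 7, 8, 11]

Final sorted array: [5, 7, 8, 11]

The merge sort proceeds by recursively splitting the array and merging sorted halves.
After all merges, the sorted array is [5, 7, 8, 11].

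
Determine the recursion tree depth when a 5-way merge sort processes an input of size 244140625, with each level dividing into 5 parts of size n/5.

For divide and conquer with division factor 5:

Problem sizes at each level:
Level 0: 244140625
Level 1: 48828125
Level 2: 9765625
Level 3: 1953125
Level 4: 390625
Level 5: 78125
Level 6: 15625
Level 7: 3125
Level 8: 625
Level 9: 125
Level 10: 25
Level 11: 5
Level 12: 1

The root is level 0 and the size-1 base case is level 12 (the tree spans levels 0 through 12, i.e. 13 levels counting the root), so the depth is the number of divisions: log_5(244140625) = 12

The recursion tree depth is log_5(244140625) = 12. At each level, the problem size is divided by 5, so it takes 12 divisions to reduce to a base case of size 1. The algorithm makes 5 recursive calls at each level.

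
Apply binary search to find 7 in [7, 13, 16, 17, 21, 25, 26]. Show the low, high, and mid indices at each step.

Binary search for 7 in [7, 13, 16, 17, 21, 25, 26]:

lo=0, hi=6, mid=3, arr[mid]=17 -> 17 > 7, search left half
lo=0, hi=2, mid=1, arr[mid]=13 -> 13 > 7, search left half
lo=0, hi=0, mid=0, arr[mid]=7 -> Found target at index 0!

Binary search finds 7 at index 0 after 3 comparisons. The search repeatedly halves the search space by comparing with the middle element.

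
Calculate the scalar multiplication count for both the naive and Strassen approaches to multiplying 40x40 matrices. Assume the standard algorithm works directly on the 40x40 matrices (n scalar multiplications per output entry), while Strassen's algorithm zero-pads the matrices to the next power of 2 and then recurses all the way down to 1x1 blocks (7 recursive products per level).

Matrix multiplication for 40x40 matrices:

Strassen's algorithm requires power-of-2 dimensions. Pad 40x40 to 64x64 (next power of 2).

Standard algorithm: 40^3 = 64000 multiplications
Strassen's algorithm: 7^(log2(64)) = 7^6 = 117649 multiplications
Difference: 64000 - 117649 = -53649 (Strassen uses MORE here due to padding overhead — for small or just-over-power-of-2 n, padding can outweigh the per-level savings)

Standard: 64000 multiplications (40^3). Strassen: 117649 multiplications (7^6, after padding to 64x64). Strassen reduces 8 recursive multiplications to 7 at each level.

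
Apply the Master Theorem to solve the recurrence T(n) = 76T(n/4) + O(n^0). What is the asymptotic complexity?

Master Theorem for T(n) = 76T(n/4) + O(n^0):

a = 76, b = 4, c = 0
log_b(a) = log_4(76) = 3.1240

Case 1: c = 0 < log_4(76) = 3.1240
T(n) = O(n^(log_4 76))

For T(n) = 76T(n/4) + O(n^0): log_4(76) = 3.1240. This is Case 1 of the Master Theorem (c < log_b(a), work dominated by leaves), giving O(n^(log_4 76)).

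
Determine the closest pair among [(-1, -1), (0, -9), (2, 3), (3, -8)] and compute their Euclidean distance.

Computing all pairwise distances among 4 points:

d((-1, -1), (0, -9)) = 8.0623
d((-1, -1), (2, 3)) = 5.0
d((-1, -1), (3, -8)) = 8.0623
d((0, -9), (2, 3)) = 12.1655
d((0, -9), (3, -8)) = 3.1623 <-- minimum
d((2, 3), (3, -8)) = 11.0454

Closest pair: (0, -9) and (3, -8) with distance 3.1623

The closest pair is (0, -9) and (3, -8) with Euclidean distance 3.1623. For 4 points, brute-force pairwise comparison is shown above. For large n, the divide-and-conquer algorithm (sort by x, recurse on halves, check the dividing strip) achieves O(n log n).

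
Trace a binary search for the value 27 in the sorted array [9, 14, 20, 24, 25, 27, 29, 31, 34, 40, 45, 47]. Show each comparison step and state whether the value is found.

Binary search for 27 in [9, 14, 20, 24, 25, 27, 29, 31, 34, 40, 45, 47]:

lo=0, hi=11, mid=5, arr[mid]=27 -> Found target at index 5!

Binary search finds 27 at index 5 after 1 comparisons. The search repeatedly halves the search space by comparing with the middle element.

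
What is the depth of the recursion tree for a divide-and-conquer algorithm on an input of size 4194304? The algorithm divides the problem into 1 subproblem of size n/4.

For divide and conquer with division factor 4:

Problem sizes at each level:
Level 0: 4194304
Level 1: 1048576
Level 2: 262144
Level 3: 65536
Level 4: 16384
Level 5: 4096
Level 6: 1024
Level 7: 256
Level 8: 64
Level 9: 16
Level 10: 4
Level 11: 1

The root is level 0 and the size-1 base case is level 11 (the tree spans levels 0 through 11, i.e. 12 levels counting the root), so the depth is the number of divisions: log_4(4194304) = 11

The recursion tree depth is log_4(4194304) = 11. At each level, the problem size is divided by 4, so it takes 11 divisions to reduce to a base case of size 1. The algorithm makes 1 recursive call at each level.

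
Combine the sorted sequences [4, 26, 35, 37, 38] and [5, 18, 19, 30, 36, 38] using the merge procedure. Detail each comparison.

Merging process:

Compare 4 vs 5: take 4 from left. Merged: [4]
Compare 26 vs 5: take 5 from right. Merged: [4, 5]
Compare 26 vs 18: take 18 from right. Merged: [4, 5, 18]
Compare 26 vs 19: take 19 from right. Merged: [4, 5, 18, 19]
Compare 26 vs 30: take 26 from left. Merged: [4, 5, 18, 19, 26]
Compare 35 vs 30: take 30 from right. Merged: [4, 5, 18, 19, 26, 30]
Compare 35 vs 36: take 35 from left. Merged: [4, 5, 18, 19, 26, 30, 35]
Compare 37 vs 36: take 36 from right. Merged: [4, 5, 18, 19, 26, 30, 35, 36]
Compare 37 vs 38: take 37 from left. Merged: [4, 5, 18, 19, 26, 30, 35, 36, 37]
Compare 38 vs 38: take 38 from left. Merged: [4, 5, 18, 19, 26, 30, 35, 36, 37, 38]
Append remaining from right: [38]. Merged: [4, 5, 18, 19, 26, 30, 35, 36, 37, 38, 38]

Final merged array: [4, 5, 18, 19, 26, 30, 35, 36, 37, 38, 38]
Total comparisons: 10

The merged array is [4, 5, 18, 19, 26, 30, 35, 36, 37, 38, 38], requiring 10 comparisons. The merge step runs in O(n) time where n is the total number of elements.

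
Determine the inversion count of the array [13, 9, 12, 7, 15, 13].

Finding inversions in [13, 9, 12, 7, 15, 13]:

(0, 1): arr[0]=13 > arr[1]=9
(0, 2): arr[0]=13 > arr[2]=12
(0, 3): arr[0]=13 > arr[3]=7
(1, 3): arr[1]=9 > arr[3]=7
(2, 3): arr[2]=12 > arr[3]=7
(4, 5): arr[4]=15 > arr[5]=13

Total inversions: 6

The array has 6 inversion(s): (0,1), (0,2), (0,3), (1,3), (2,3), (4,5). Each pair (i,j) satisfies i < j and arr[i] > arr[j].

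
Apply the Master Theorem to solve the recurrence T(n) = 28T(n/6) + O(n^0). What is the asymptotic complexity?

Master Theorem for T(n) = 28T(n/6) + O(n^0):

a = 28, b = 6, c = 0
log_b(a) = log_6(28) = 1.8597

Case 1: c = 0 < log_6(28) = 1.8597
T(n) = O(n^(log_6 28))

For T(n) = 28T(n/6) + O(n^0): log_6(28) = 1.8597. This is Case 1 of the Master Theorem (c < log_b(a), work dominated by leaves), giving O(n^(log_6 28)).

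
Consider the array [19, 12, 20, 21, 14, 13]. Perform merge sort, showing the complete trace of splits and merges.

Merge sort trace:

Split: [19, 12, 20, 21, 14, 13] -> [19, 12, 20] and [21, 14, 13]
  Split: [19, 12, 20] -> [19] and [12, 20]
    Split: [12, 20] -> [12] and [20]
    Merge: [12] + [20] -> [12, 20]
  Merge: [19] + [12, 20] -> [12, 19, 20]
  Split: [21, 14, 13] -> [21] and [14, 13]
    Split: [14, 13] -> [14] and [13]
    Merge: [14] + [13] -> [13, 14]
  Merge: [21] + [13, 14] -> [13, 14, 21]
Merge: [12, 19, 20] + [13, 14, 21] -> [12, 13, 14, 19, 20, 21]

Final sorted array: [12, 13, 14, 19, 20, 21]

The merge sort proceeds by recursively splitting the array and merging sorted halves.
After all merges, the sorted array is [12, 13, 14, 19, 20, 21].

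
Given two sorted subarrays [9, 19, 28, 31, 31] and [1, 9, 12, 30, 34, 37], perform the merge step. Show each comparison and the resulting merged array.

Merging process:

Compare 9 vs 1: take 1 from right. Merged: [1]
Compare 9 vs 9: take 9 from left. Merged: [1, 9]
Compare 19 vs 9: take 9 from right. Merged: [1, 9, 9]
Compare 19 vs 12: take 12 from right. Merged: [1, 9, 9, 12]
Compare 19 vs 30: take 19 from left. Merged: [1, 9, 9, 12, 19]
Compare 28 vs 30: take 28 from left. Merged: [1, 9, 9, 12, 19, 28]
Compare 31 vs 30: take 30 from right. Merged: [1, 9, 9, 12, 19, 28, 30]
Compare 31 vs 34: take 31 from left. Merged: [1, 9, 9, 12, 19, 28, 30, 31]
Compare 31 vs 34: take 31 from left. Merged: [1, 9, 9, 12, 19, 28, 30, 31, 31]
Append remaining from right: [34, 37]. Merged: [1, 9, 9, 12, 19, 28, 30, 31, 31, 34, 37]

Final merged array: [1, 9, 9, 12, 19, 28, 30, 31, 31, 34, 37]
Total comparisons: 9

The merged array is [1, 9, 9, 12, 19, 28, 30, 31, 31, 34, 37], requiring 9 comparisons. The merge step runs in O(n) time where n is the total number of elements.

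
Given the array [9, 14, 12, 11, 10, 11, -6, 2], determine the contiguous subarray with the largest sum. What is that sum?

Using Kadane's algorithm on [9, 14, 12, 11, 10, 11, -6, 2]:

Scanning through the array:
Position 1 (value 14): max_ending_here = 23, max_so_far = 23
Position 2 (value 12): max_ending_here = 35, max_so_far = 35
Position 3 (value 11): max_ending_here = 46, max_so_far = 46
Position 4 (value 10): max_ending_here = 56, max_so_far = 56
Position 5 (value 11): max_ending_here = 67, max_so_far = 67
Position 6 (value -6): max_ending_here = 61, max_so_far = 67
Position 7 (value 2): max_ending_here = 63, max_so_far = 67

Maximum subarray: [9, 14, 12, 11, 10, 11]
Maximum sum: 67

The maximum subarray is [9, 14, 12, 11, 10, 11] with sum 67. This subarray runs from index 0 to index 5.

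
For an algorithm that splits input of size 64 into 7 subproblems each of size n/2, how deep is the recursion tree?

For divide and conquer with division factor 2:

Problem sizes at each level:
Level 0: 64
Level 1: 32
Level 2: 16
Level 3: 8
Level 4: 4
Level 5: 2
Level 6: 1

The root is level 0 and the size-1 base case is level 6 (the tree spans levels 0 through 6, i.e. 7 levels counting the root), so the depth is the number of divisions: log_2(64) = 6

The recursion tree depth is log_2(64) = 6. At each level, the problem size is divided by 2, so it takes 6 divisions to reduce to a base case of size 1. The algorithm makes 7 recursive calls at each level.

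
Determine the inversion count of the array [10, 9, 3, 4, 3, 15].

Finding inversions in [10, 9, 3, 4, 3, 15]:

(0, 1): arr[0]=10 > arr[1]=9
(0, 2): arr[0]=10 > arr[2]=3
(0, 3): arr[0]=10 > arr[3]=4
(0, 4): arr[0]=10 > arr[4]=3
(1, 2): arr[1]=9 > arr[2]=3
(1, 3): arr[1]=9 > arr[3]=4
(1, 4): arr[1]=9 > arr[4]=3
(3, 4): arr[3]=4 > arr[4]=3

Total inversions: 8

The array has 8 inversion(s): (0,1), (0,2), (0,3), (0,4), (1,2), (1,3), (1,4), (3,4). Each pair (i,j) satisfies i < j and arr[i] > arr[j].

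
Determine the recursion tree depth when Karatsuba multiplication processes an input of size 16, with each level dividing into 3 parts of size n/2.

For divide and conquer with division factor 2:

Problem sizes at each level:
Level 0: 16
Level 1: 8
Level 2: 4
Level 3: 2
Level 4: 1

The root is level 0 and the size-1 base case is level 4 (the tree spans levels 0 through 4, i.e. 5 levels counting the root), so the depth is the number of divisions: log_2(16) = 4

The recursion tree depth is log_2(16) = 4. At each level, the problem size is divided by 2, so it takes 4 divisions to reduce to a base case of size 1. The algorithm makes 3 recursive calls at each level.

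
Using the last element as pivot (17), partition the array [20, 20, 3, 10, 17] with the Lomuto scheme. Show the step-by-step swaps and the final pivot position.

Lomuto partition with pivot = 17:

Initial array: [20, 20, 3, 10, 17]

arr[0]=20 > 17: no swap
arr[1]=20 > 17: no swap
arr[2]=3 <= 17: swap with position 0, array becomes [3, 20, 20, 10, 17]
arr[3]=10 <= 17: swap with position 1, array becomes [3, 10, 20, 20, 17]

Place pivot at position 2: [3, 10, 17, 20, 20]
Pivot position: 2

After partitioning with pivot 17, the array becomes [3, 10, 17, 20, 20]. The pivot is placed at index 2. All elements to the left of the pivot are <= 17, and all elements to the right are > 17.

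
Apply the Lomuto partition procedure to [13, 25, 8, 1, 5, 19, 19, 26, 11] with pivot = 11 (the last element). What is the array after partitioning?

Lomuto partition with pivot = 11:

Initial array: [13, 25, 8, 1, 5, 19, 19, 26, 11]

arr[0]=13 > 11: no swap
arr[1]=25 > 11: no swap
arr[2]=8 <= 11: swap with position 0, array becomes [8, 25, 13, 1, 5, 19, 19, 26, 11]
arr[3]=1 <= 11: swap with position 1, array becomes [8, 1, 13, 25, 5, 19, 19, 26, 11]
arr[4]=5 <= 11: swap with position 2, array becomes [8, 1, 5, 25, 13, 19, 19, 26, 11]
arr[5]=19 > 11: no swap
arr[6]=19 > 11: no swap
arr[7]=26 > 11: no swap

Place pivot at position 3: [8, 1, 5, 11, 13, 19, 19, 26, 25]
Pivot position: 3

After partitioning with pivot 11, the array becomes [8, 1, 5, 11, 13, 19, 19, 26, 25]. The pivot is placed at index 3. All elements to the left of the pivot are <= 11, and all elements to the right are > 11.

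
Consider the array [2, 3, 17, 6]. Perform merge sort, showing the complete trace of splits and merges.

Merge sort trace:

Split: [2, 3, 17, 6] -> [2, 3] and [17, 6]
  Split: [2, 3] -> [2] and [3]
  Merge: [2] + [3] -> [2, 3]
  Split: [17, 6] -> [17] and [6]
  Merge: [17] + [6] -> [6, 17]
Merge: [2, 3] + [6, 17] -> [2, 3, 6, 17]

Final sorted array: [2, 3, 6, 17]

The merge sort proceeds by recursively splitting the array and merging sorted halves.
After all merges, the sorted array is [2, 3, 6, 17].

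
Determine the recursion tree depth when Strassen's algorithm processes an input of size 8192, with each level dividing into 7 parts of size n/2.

For divide and conquer with division factor 2:

Problem sizes at each level:
Level 0: 8192
Level 1: 4096
Level 2: 2048
Level 3: 1024
Level 4: 512
Level 5: 256
Level 6: 128
Level 7: 64
Level 8: 32
Level 9: 16
Level 10: 8
Level 11: 4
Level 12: 2
Level 13: 1

The root is level 0 and the size-1 base case is level 13 (the tree spans levels 0 through 13, i.e. 14 levels counting the root), so the depth is the number of divisions: log_2(8192) = 13

The recursion tree depth is log_2(8192) = 13. At each level, the problem size is divided by 2, so it takes 13 divisions to reduce to a base case of size 1. The algorithm makes 7 recursive calls at each level.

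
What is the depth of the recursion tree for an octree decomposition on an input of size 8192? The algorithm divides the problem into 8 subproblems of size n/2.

For divide and conquer with division factor 2:

Problem sizes at each level:
Level 0: 8192
Level 1: 4096
Level 2: 2048
Level 3: 1024
Level 4: 512
Level 5: 256
Level 6: 128
Level 7: 64
Level 8: 32
Level 9: 16
Level 10: 8
Level 11: 4
Level 12: 2
Level 13: 1

The root is level 0 and the size-1 base case is level 13 (the tree spans levels 0 through 13, i.e. 14 levels counting the root), so the depth is the number of divisions: log_2(8192) = 13

The recursion tree depth is log_2(8192) = 13. At each level, the problem size is divided by 2, so it takes 13 divisions to reduce to a base case of size 1. The algorithm makes 8 recursive calls at each level.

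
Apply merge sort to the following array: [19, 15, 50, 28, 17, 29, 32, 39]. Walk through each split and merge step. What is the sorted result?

Merge sort trace:

Split: [19, 15, 50, 28, 17, 29, 32, 39] -> [19, 15, 50, 28] and [17, 29, 32, 39]
  Split: [19, 15, 50, 28] -> [19, 15] and [50, 28]
    Split: [19, 15] -> [19] and [15]
    Merge: [19] + [15] -> [15, 19]
    Split: [50, 28] -> [50] and [28]
    Merge: [50] + [28] -> [28, 50]
  Merge: [15, 19] + [28, 50] -> [15, 19, 28, 50]
  Split: [17, 29, 32, 39] -> [17, 29] and [32, 39]
    Split: [17, 29] -> [17] and [29]
    Merge: [17] + [29] -> [17, 29]
    Split: [32, 39] -> [32] and [39]
    Merge: [32] + [39] -> [32, 39]
  Merge: [17, 29] + [32, 39] -> [17, 29, 32, 39]
Merge: [15, 19, 28, 50] + [17, 29, 32, 39] -> [15, 17, 19, 28, 29, 32, 39, 50]

Final sorted array: [15, 17, 19, 28, 29, 32, 39, 50]

The merge sort proceeds by recursively splitting the array and merging sorted halves.
After all merges, the sorted array is [15, 17, 19, 28, 29, 32, 39, 50].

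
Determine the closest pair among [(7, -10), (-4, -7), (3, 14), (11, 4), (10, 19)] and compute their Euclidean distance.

Computing all pairwise distances among 5 points:

d((7, -10), (-4, -7)) = 11.4018
d((7, -10), (3, 14)) = 24.3311
d((7, -10), (11, 4)) = 14.5602
d((7, -10), (10, 19)) = 29.1548
d((-4, -7), (3, 14)) = 22.1359
d((-4, -7), (11, 4)) = 18.6011
d((-4, -7), (10, 19)) = 29.5296
d((3, 14), (11, 4)) = 12.8062
d((3, 14), (10, 19)) = 8.6023 <-- minimum
d((11, 4), (10, 19)) = 15.0333

Closest pair: (3, 14) and (10, 19) with distance 8.6023

The closest pair is (3, 14) and (10, 19) with Euclidean distance 8.6023. For 5 points, brute-force pairwise comparison is shown above. For large n, the divide-and-conquer algorithm (sort by x, recurse on halves, check the dividing strip) achieves O(n log n).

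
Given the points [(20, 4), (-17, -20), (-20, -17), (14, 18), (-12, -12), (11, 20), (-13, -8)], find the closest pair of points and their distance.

Computing all pairwise distances among 7 points:

d((20, 4), (-17, -20)) = 44.1022
d((20, 4), (-20, -17)) = 45.1774
d((20, 4), (14, 18)) = 15.2315
d((20, 4), (-12, -12)) = 35.7771
d((20, 4), (11, 20)) = 18.3576
d((20, 4), (-13, -8)) = 35.1141
d((-17, -20), (-20, -17)) = 4.2426
d((-17, -20), (14, 18)) = 49.0408
d((-17, -20), (-12, -12)) = 9.434
d((-17, -20), (11, 20)) = 48.8262
d((-17, -20), (-13, -8)) = 12.6491
d((-20, -17), (14, 18)) = 48.7955
d((-20, -17), (-12, -12)) = 9.434
d((-20, -17), (11, 20)) = 48.2701
d((-20, -17), (-13, -8)) = 11.4018
d((14, 18), (-12, -12)) = 39.6989
d((14, 18), (11, 20)) = 3.6056 <-- minimum
d((14, 18), (-13, -8)) = 37.4833
d((-12, -12), (11, 20)) = 39.4081
d((-12, -12), (-13, -8)) = 4.1231
d((11, 20), (-13, -8)) = 36.8782

Closest pair: (14, 18) and (11, 20) with distance 3.6056

The closest pair is (14, 18) and (11, 20) with Euclidean distance 3.6056. For 7 points, brute-force pairwise comparison is shown above. For large n, the divide-and-conquer algorithm (sort by x, recurse on halves, check the dividing strip) achieves O(n log n).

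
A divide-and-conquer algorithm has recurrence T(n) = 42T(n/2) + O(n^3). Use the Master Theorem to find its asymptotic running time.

Master Theorem for T(n) = 42T(n/2) + O(n^3):

a = 42, b = 2, c = 3
log_b(a) = log_2(42) = 5.3923

Case 1: c = 3 < log_2(42) = 5.3923
T(n) = O(n^(log_2 42))

For T(n) = 42T(n/2) + O(n^3): log_2(42) = 5.3923. This is Case 1 of the Master Theorem (c < log_b(a), work dominated by leaves), giving O(n^(log_2 42)).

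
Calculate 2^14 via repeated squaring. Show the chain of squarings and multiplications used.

Computing 2^14 by squaring (build up from 2^1; each line after the first costs one multiplication):

2^1 = 2
2^2 = (2^1)^2 = 2^2 = 4
2^3 = 2 * 2^2 = 2 * 4 = 8
2^6 = (2^3)^2 = 8^2 = 64
2^7 = 2 * 2^6 = 2 * 64 = 128
2^14 = (2^7)^2 = 128^2 = 16384

Result: 16384
Multiplications needed: 5 (5 lines after 2^1)

2^14 = 16384. Using exponentiation by squaring, this requires 5 multiplications. The key idea: if the exponent is even, square the half-power; if odd, multiply by the base once.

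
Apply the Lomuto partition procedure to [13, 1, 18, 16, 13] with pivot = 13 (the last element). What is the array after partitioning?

Lomuto partition with pivot = 13:

Initial array: [13, 1, 18, 16, 13]

arr[0]=13 <= 13: swap with position 0, array becomes [13, 1, 18, 16, 13]
arr[1]=1 <= 13: swap with position 1, array becomes [13, 1, 18, 16, 13]
arr[2]=18 > 13: no swap
arr[3]=16 > 13: no swap

Place pivot at position 2: [13, 1, 13, 16, 18]
Pivot position: 2

After partitioning with pivot 13, the array becomes [13, 1, 13, 16, 18]. The pivot is placed at index 2. All elements to the left of the pivot are <= 13, and all elements to the right are > 13.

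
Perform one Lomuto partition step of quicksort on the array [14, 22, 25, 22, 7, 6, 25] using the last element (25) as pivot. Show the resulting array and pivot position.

Lomuto partition with pivot = 25:

Initial array: [14, 22, 25, 22, 7, 6, 25]

arr[0]=14 <= 25: swap with position 0, array becomes [14, 22, 25, 22, 7, 6, 25]
arr[1]=22 <= 25: swap with position 1, array becomes [14, 22, 25, 22, 7, 6, 25]
arr[2]=25 <= 25: swap with position 2, array becomes [14, 22, 25, 22, 7, 6, 25]
arr[3]=22 <= 25: swap with position 3, array becomes [14, 22, 25, 22, 7, 6, 25]
arr[4]=7 <= 25: swap with position 4, array becomes [14, 22, 25, 22, 7, 6, 25]
arr[5]=6 <= 25: swap with position 5, array becomes [14, 22, 25, 22, 7, 6, 25]

Place pivot at position 6: [14, 22, 25, 22, 7, 6, 25]
Pivot position: 6

After partitioning with pivot 25, the array becomes [14, 22, 25, 22, 7, 6, 25]. The pivot is placed at index 6. All elements to the left of the pivot are <= 25, and all elements to the right are > 25.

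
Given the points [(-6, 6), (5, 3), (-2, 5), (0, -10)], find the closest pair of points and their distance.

Computing all pairwise distances among 4 points:

d((-6, 6), (5, 3)) = 11.4018
d((-6, 6), (-2, 5)) = 4.1231 <-- minimum
d((-6, 6), (0, -10)) = 17.088
d((5, 3), (-2, 5)) = 7.2801
d((5, 3), (0, -10)) = 13.9284
d((-2, 5), (0, -10)) = 15.1327

Closest pair: (-6, 6) and (-2, 5) with distance 4.1231

The closest pair is (-6, 6) and (-2, 5) with Euclidean distance 4.1231. For 4 points, brute-force pairwise comparison is shown above. For large n, the divide-and-conquer algorithm (sort by x, recurse on halves, check the dividing strip) achieves O(n log n).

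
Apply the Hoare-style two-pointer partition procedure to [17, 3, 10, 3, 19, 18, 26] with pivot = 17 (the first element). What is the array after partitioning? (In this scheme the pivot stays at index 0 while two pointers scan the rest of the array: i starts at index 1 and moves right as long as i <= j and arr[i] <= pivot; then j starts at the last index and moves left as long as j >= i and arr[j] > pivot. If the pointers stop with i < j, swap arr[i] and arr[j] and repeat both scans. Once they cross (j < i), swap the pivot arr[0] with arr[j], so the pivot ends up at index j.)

Hoare-style two-pointer partition with pivot = 17:

Initial array: [17, 3, 10, 3, 19, 18, 26]

Pointers start at i = 1, j = 6.
i ends at 4, j ends at 3: the pointers have crossed (j < i), so scanning stops.

Swap pivot arr[0] with arr[3] to place pivot at position 3: [3, 3, 10, 17, 19, 18, 26]
Pivot position: 3

After partitioning with pivot 17, the array becomes [3, 3, 10, 17, 19, 18, 26]. The pivot is placed at index 3. All elements to the left of the pivot are <= 17, and all elements to the right are > 17.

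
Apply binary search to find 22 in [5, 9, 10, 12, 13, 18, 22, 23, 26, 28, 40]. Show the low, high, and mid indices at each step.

Binary search for 22 in [5, 9, 10, 12, 13, 18, 22, 23, 26, 28, 40]:

lo=0, hi=10, mid=5, arr[mid]=18 -> 18 < 22, search right half
lo=6, hi=10, mid=8, arr[mid]=26 -> 26 > 22, search left half
lo=6, hi=7, mid=6, arr[mid]=22 -> Found target at index 6!

Binary search finds 22 at index 6 after 3 comparisons. The search repeatedly halves the search space by comparing with the middle element.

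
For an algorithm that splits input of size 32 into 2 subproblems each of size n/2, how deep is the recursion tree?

For divide and conquer with division factor 2:

Problem sizes at each level:
Level 0: 32
Level 1: 16
Level 2: 8
Level 3: 4
Level 4: 2
Level 5: 1

The root is level 0 and the size-1 base case is level 5 (the tree spans levels 0 through 5, i.e. 6 levels counting the root), so the depth is the number of divisions: log_2(32) = 5

The recursion tree depth is log_2(32) = 5. At each level, the problem size is divided by 2, so it takes 5 divisions to reduce to a base case of size 1. The algorithm makes 2 recursive calls at each level.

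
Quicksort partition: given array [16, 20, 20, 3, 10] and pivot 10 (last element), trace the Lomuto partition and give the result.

Lomuto partition with pivot = 10:

Initial array: [16, 20, 20, 3, 10]

arr[0]=16 > 10: no swap
arr[1]=20 > 10: no swap
arr[2]=20 > 10: no swap
arr[3]=3 <= 10: swap with position 0, array becomes [3, 20, 20, 16, 10]

Place pivot at position 1: [3, 10, 20, 16, 20]
Pivot position: 1

After partitioning with pivot 10, the array becomes [3, 10, 20, 16, 20]. The pivot is placed at index 1. All elements to the left of the pivot are <= 10, and all elements to the right are > 10.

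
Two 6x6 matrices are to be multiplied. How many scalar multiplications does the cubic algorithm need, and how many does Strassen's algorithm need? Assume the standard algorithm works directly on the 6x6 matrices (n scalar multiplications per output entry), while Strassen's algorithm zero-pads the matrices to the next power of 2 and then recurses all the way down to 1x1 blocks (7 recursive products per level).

Matrix multiplication for 6x6 matrices:

Strassen's algorithm requires power-of-2 dimensions. Pad 6x6 to 8x8 (next power of 2).

Standard algorithm: 6^3 = 216 multiplications
Strassen's algorithm: 7^(log2(8)) = 7^3 = 343 multiplications
Difference: 216 - 343 = -127 (Strassen uses MORE here due to padding overhead — for small or just-over-power-of-2 n, padding can outweigh the per-level savings)

Standard: 216 multiplications (6^3). Strassen: 343 multiplications (7^3, after padding to 8x8). Strassen reduces 8 recursive multiplications to 7 at each level.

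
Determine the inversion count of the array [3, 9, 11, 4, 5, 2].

Finding inversions in [3, 9, 11, 4, 5, 2]:

(0, 5): arr[0]=3 > arr[5]=2
(1, 3): arr[1]=9 > arr[3]=4
(1, 4): arr[1]=9 > arr[4]=5
(1, 5): arr[1]=9 > arr[5]=2
(2, 3): arr[2]=11 > arr[3]=4
(2, 4): arr[2]=11 > arr[4]=5
(2, 5): arr[2]=11 > arr[5]=2
(3, 5): arr[3]=4 > arr[5]=2
(4, 5): arr[4]=5 > arr[5]=2

Total inversions: 9

The array has 9 inversion(s): (0,5), (1,3), (1,4), (1,5), (2,3), (2,4), (2,5), (3,5), (4,5). Each pair (i,j) satisfies i < j and arr[i] > arr[j].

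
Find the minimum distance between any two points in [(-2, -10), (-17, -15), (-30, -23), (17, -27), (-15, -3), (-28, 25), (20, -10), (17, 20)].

Computing all pairwise distances among 8 points:

d((-2, -10), (-17, -15)) = 15.8114
d((-2, -10), (-30, -23)) = 30.8707
d((-2, -10), (17, -27)) = 25.4951
d((-2, -10), (-15, -3)) = 14.7648
d((-2, -10), (-28, 25)) = 43.6005
d((-2, -10), (20, -10)) = 22.0
d((-2, -10), (17, 20)) = 35.5106
d((-17, -15), (-30, -23)) = 15.2643
d((-17, -15), (17, -27)) = 36.0555
d((-17, -15), (-15, -3)) = 12.1655 <-- minimum
d((-17, -15), (-28, 25)) = 41.4849
d((-17, -15), (20, -10)) = 37.3363
d((-17, -15), (17, 20)) = 48.7955
d((-30, -23), (17, -27)) = 47.1699
d((-30, -23), (-15, -3)) = 25.0
d((-30, -23), (-28, 25)) = 48.0416
d((-30, -23), (20, -10)) = 51.6624
d((-30, -23), (17, 20)) = 63.7024
d((17, -27), (-15, -3)) = 40.0
d((17, -27), (-28, 25)) = 68.7677
d((17, -27), (20, -10)) = 17.2627
d((17, -27), (17, 20)) = 47.0
d((-15, -3), (-28, 25)) = 30.8707
d((-15, -3), (20, -10)) = 35.6931
d((-15, -3), (17, 20)) = 39.4081
d((-28, 25), (20, -10)) = 59.4054
d((-28, 25), (17, 20)) = 45.2769
d((20, -10), (17, 20)) = 30.1496

Closest pair: (-17, -15) and (-15, -3) with distance 12.1655

The closest pair is (-17, -15) and (-15, -3) with Euclidean distance 12.1655. For 8 points, brute-force pairwise comparison is shown above. For large n, the divide-and-conquer algorithm (sort by x, recurse on halves, check the dividing strip) achieves O(n log n).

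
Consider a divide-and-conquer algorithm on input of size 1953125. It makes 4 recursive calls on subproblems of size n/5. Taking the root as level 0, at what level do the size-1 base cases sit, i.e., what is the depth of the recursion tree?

For divide and conquer with division factor 5:

Problem sizes at each level:
Level 0: 1953125
Level 1: 390625
Level 2: 78125
Level 3: 15625
Level 4: 3125
Level 5: 625
Level 6: 125
Level 7: 25
Level 8: 5
Level 9: 1

The root is level 0 and the size-1 base case is level 9 (the tree spans levels 0 through 9, i.e. 10 levels counting the root), so the depth is the number of divisions: log_5(1953125) = 9

The recursion tree depth is log_5(1953125) = 9. At each level, the problem size is divided by 5, so it takes 9 divisions to reduce to a base case of size 1. The algorithm makes 4 recursive calls at each level.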